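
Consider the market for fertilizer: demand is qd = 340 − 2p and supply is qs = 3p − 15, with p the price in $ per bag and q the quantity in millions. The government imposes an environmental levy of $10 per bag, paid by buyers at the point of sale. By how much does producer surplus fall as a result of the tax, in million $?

Producer surplus falls by $768 million.

Without the tax, 340 − 2p = 3p − 15 gives 5p = 355, so p* = $71 and q* = 198.
With the tax collected from buyers, demand (in seller-price terms) shifts: qd = 340 − 2(p + 10).
Solving gives q = 186 with buyers paying $77 and sellers receiving $67 (the $10 wedge).
ΔPS is the trapezoid between Q = 186 and Q = 198 of height $4: ½ · (198 + 186) · 4 = $768.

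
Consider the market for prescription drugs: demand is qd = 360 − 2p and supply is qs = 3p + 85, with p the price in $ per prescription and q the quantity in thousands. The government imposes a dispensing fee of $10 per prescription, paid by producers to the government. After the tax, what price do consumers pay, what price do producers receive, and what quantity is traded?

Before the tax: set 360 − 2p = 3p + 85 → p* = $55, q* = 250.
With the tax collected from producers, supply shifts: qs = 3(p − 10) + 85.
New equilibrium: consumers pay $61, producers receive $51, q = 238. (Wedge: pb − ps = 10.)
The less price-elastic side of the market bears the larger share of a per-unit tax.

Consumers pay $61; producers receive $51; quantity = 238.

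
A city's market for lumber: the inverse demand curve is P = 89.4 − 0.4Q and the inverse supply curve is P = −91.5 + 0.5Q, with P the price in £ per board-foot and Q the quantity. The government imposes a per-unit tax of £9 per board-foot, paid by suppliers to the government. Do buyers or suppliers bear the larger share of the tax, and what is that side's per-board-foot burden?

Rewrite in direct form: Qd = 223.5 − 2.5P and Qs = 2P + 183.
Before the tax: set 223.5 − 2.5P = 2P + 183 → P* = £9, Q* = 201.
With the tax collected from suppliers, supply shifts: Qs = 2(P − 9) + 183.
Solving gives Q = 191 with buyers paying £13 and suppliers receiving £4 (the £9 wedge).
Per-board-foot burden: buyers £4, suppliers £5.
Suppliers take the larger share because supply is less price-elastic here (demand slope 2.5 vs supply slope 2).

Suppliers bear the larger share: £5 per board-foot.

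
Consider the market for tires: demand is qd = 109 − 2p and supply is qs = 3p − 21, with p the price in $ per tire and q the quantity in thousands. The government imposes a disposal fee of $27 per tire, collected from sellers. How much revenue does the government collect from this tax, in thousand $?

Without the tax, 109 − 2p = 3p − 21 gives 5p = 130, so p* = $26 and q* = 57.
With the tax collected from sellers, supply shifts: qs = 3(p − 27) − 21.
New equilibrium: consumers pay $42.2, sellers receive $15.2, q = 24.6. (Wedge: pb − ps = 27.)
Revenue = t · Q = 27 · 24.6 = $664.2.

Tax revenue = $664.2 thousand.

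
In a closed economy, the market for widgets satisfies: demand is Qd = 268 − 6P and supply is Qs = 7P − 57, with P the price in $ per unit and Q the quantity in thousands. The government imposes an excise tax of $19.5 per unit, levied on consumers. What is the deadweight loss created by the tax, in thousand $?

Deadweight loss = $614.25 thousand.

Before the tax: set 268 − 6P = 7P − 57 → P* = $25, Q* = 118.
With the tax collected from consumers, demand (in seller-price terms) shifts: Qd = 268 − 6(P + 19.5).
New equilibrium: consumers pay $35.5, suppliers receive $16, Q = 55. (Wedge: Pb − Ps = 19.5.)
Quantity falls by |ΔQ| = |118 − 55| = 63.
DWL = ½ · t · |ΔQ| = ½ · 19.5 · 63 = $614.25.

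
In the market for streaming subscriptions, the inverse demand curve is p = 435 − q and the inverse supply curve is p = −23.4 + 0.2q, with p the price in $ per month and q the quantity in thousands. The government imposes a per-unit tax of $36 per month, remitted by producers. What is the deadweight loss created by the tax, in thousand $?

Rewrite in direct form: qd = 435 − p and qs = 5p + 117.
Without the tax, 435 − p = 5p + 117 gives 6p = 318, so p* = $53 and q* = 382.
With the tax collected from producers, supply shifts: qs = 5(p − 36) + 117.
Solving gives q = 352 with consumers paying $83 and producers receiving $47 (the $36 wedge).
Quantity falls by |ΔQ| = |382 − 352| = 30.
DWL = ½ · t · |ΔQ| = ½ · 36 · 30 = $540.

Deadweight loss = $540 thousand.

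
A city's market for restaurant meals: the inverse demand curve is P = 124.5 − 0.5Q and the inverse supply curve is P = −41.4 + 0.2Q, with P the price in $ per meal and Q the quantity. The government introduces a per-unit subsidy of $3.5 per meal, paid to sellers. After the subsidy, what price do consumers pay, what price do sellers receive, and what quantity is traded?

Rewrite in direct form: Qd = 249 − 2P and Qs = 5P + 207.
Before the subsidy: set 249 − 2P = 5P + 207 → P* = $6, Q* = 237.
With a per-unit subsidy paid to sellers, each receives P + 3.5 per unit sold, so supply becomes Qs = 5(P + 3.5) + 207.
New equilibrium: consumers pay $3.5, sellers receive $7, Q = 242. (Wedge: Pb − Ps = −3.5.)

Consumers pay $3.5; sellers receive $7; quantity = 242.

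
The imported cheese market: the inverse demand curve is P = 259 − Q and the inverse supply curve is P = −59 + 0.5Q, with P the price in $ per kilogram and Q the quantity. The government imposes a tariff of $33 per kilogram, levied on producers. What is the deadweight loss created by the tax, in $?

Deadweight loss = $363.

Inverting to Q(P) form: Qd = 259 − P; Qs = 2P + 118.
Without the tax, 259 − P = 2P + 118 gives 3P = 141, so P* = $47 and Q* = 212.
With the tax collected from producers, supply shifts: Qs = 2(P − 33) + 118.
New equilibrium: consumers pay $69, producers receive $36, Q = 190. (Wedge: Pb − Ps = 33.)
Quantity falls by |ΔQ| = |212 − 190| = 22.
DWL = ½ · t · |ΔQ| = ½ · 33 · 22 = $363.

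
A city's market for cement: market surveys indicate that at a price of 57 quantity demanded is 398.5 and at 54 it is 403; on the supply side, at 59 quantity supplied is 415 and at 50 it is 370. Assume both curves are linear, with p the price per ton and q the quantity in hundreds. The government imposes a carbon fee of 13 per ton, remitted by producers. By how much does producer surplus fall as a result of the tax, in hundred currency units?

Producer surplus falls by 1177.5 hundred.

Demand slope: (403 − 398.5)/(54 − 57) = -1.5, so qd = 484 − 1.5p.
Supply slope: (370 − 415)/(50 − 59) = 5, so qs = 5p + 120.
Without the tax, 484 − 1.5p = 5p + 120 gives 6.5p = 364, so p* = 56 and q* = 400.
With the tax collected from producers, supply shifts: qs = 5(p − 13) + 120.
New equilibrium: consumers pay 66, producers receive 53, q = 385. (Wedge: pb − ps = 13.)
ΔPS is the trapezoid between Q = 385 and Q = 400 of height 3: ½ · (400 + 385) · 3 = 1177.5.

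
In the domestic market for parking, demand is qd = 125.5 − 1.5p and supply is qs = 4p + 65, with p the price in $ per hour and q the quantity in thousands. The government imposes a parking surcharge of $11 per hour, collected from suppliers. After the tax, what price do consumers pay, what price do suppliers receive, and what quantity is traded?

Without the tax, 125.5 − 1.5p = 4p + 65 gives 5.5p = 60.5, so p* = $11 and q* = 109.
With the tax collected from suppliers, supply shifts: qs = 4(p − 11) + 65.
New equilibrium: consumers pay $19, suppliers receive $8, q = 97. (Wedge: pb − ps = 11.)

Consumers pay $19; suppliers receive $8; quantity = 97.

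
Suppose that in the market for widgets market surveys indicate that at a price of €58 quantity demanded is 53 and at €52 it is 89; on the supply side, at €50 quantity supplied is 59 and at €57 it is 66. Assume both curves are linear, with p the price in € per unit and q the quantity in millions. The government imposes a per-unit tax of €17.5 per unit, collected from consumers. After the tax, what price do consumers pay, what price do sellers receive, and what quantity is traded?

Consumers pay €58.5; sellers receive €41; quantity = 50.

Demand slope: (89 − 53)/(52 − 58) = -6, so qd = 401 − 6p.
Supply slope: (66 − 59)/(57 − 50) = 1, so qs = p + 9.
Before the tax: set 401 − 6p = p + 9 → p* = €56, q* = 65.
With the tax collected from consumers, demand (in seller-price terms) shifts: qd = 401 − 6(p + 17.5).
New equilibrium: consumers pay €58.5, sellers receive €41, q = 50. (Wedge: pb − ps = 17.5.)
The less price-elastic side of the market bears the larger share of a per-unit tax.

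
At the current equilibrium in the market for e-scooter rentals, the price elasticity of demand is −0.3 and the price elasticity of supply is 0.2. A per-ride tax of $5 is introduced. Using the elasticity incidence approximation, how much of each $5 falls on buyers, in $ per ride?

Incidence ratio: buyers' share ≈ εs / (εs + |εd|) = 0.2 / (0.2 + 0.3) = 0.4.
So buyers bear ≈ 0.4 × $5 = $2; producers bear $3.

Buyers bear ≈ $2 per ride.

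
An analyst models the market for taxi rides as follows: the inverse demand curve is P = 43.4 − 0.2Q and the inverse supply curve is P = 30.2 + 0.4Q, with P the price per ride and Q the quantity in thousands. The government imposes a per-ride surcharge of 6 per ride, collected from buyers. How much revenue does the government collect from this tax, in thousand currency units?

Rewrite in direct form: Qd = 217 − 5P and Qs = 2.5P − 75.5.
Before the tax: set 217 − 5P = 2.5P − 75.5 → P* = 39, Q* = 22.
With the tax collected from buyers, demand (in seller-price terms) shifts: Qd = 217 − 5(P + 6).
New equilibrium: buyers pay 41, producers receive 35, Q = 12. (Wedge: Pb − Ps = 6.)
Revenue = t · Q = 6 · 12 = 72.

Tax revenue = 72 thousand.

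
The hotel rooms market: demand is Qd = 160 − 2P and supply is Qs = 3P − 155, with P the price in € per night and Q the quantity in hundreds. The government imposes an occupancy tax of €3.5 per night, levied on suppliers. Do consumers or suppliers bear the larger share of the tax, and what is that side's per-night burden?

Before the tax: set 160 − 2P = 3P − 155 → P* = €63, Q* = 34.
With the tax collected from suppliers, supply shifts: Qs = 3(P − 3.5) − 155.
Solving gives Q = 29.8 with consumers paying €65.1 and suppliers receiving €61.6 (the €3.5 wedge).
Per-night burden: consumers €2.1, suppliers €1.4.
Consumers take the larger share because demand is less price-elastic here (demand slope 2 vs supply slope 3).
The less price-elastic side of the market bears the larger share of a per-unit tax.

Consumers bear the larger share: €2.1 per night.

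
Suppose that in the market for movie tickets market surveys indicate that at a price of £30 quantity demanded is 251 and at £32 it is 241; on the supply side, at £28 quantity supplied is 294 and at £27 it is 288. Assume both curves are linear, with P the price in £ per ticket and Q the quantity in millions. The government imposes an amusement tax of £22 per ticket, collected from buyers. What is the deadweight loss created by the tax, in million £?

Demand slope: (241 − 251)/(32 − 30) = -5, so Qd = 401 − 5P.
Supply slope: (288 − 294)/(27 − 28) = 6, so Qs = 6P + 126.
Before the tax: set 401 − 5P = 6P + 126 → P* = £25, Q* = 276.
With the tax collected from buyers, demand (in seller-price terms) shifts: Qd = 401 − 5(P + 22).
New equilibrium: buyers pay £37, producers receive £15, Q = 216. (Wedge: Pb − Ps = 22.)
Quantity falls by |ΔQ| = |276 − 216| = 60.
DWL = ½ · t · |ΔQ| = ½ · 22 · 60 = £660.

Deadweight loss = £660 million.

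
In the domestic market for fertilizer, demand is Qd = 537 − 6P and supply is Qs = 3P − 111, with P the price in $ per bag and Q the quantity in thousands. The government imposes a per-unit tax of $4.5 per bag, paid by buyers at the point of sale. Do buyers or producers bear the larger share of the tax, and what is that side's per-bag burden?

Producers bear the larger share: $3 per bag.

Without the tax, 537 − 6P = 3P − 111 gives 9P = 648, so P* = $72 and Q* = 105.
With the tax collected from buyers, demand (in seller-price terms) shifts: Qd = 537 − 6(P + 4.5).
New equilibrium: buyers pay $73.5, producers receive $69, Q = 96. (Wedge: Pb − Ps = 4.5.)
Per-bag burden: buyers $1.5, producers $3.
Producers take the larger share because supply is less price-elastic here (demand slope 6 vs supply slope 3).
The less price-elastic side of the market bears the larger share of a per-unit tax.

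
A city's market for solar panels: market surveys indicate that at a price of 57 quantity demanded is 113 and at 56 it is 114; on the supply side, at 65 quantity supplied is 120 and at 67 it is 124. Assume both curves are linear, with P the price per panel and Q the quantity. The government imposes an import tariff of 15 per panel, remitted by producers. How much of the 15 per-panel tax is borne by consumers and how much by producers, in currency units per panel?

Consumers bear 10 per panel; producers bear 5 per panel.

Demand slope: (114 − 113)/(56 − 57) = -1, so Qd = 170 − P.
Supply slope: (124 − 120)/(67 − 65) = 2, so Qs = 2P − 10.
Without the tax, 170 − P = 2P − 10 gives 3P = 180, so P* = 60 and Q* = 110.
With the tax collected from producers, supply shifts: Qs = 2(P − 15) − 10.
Solving gives Q = 100 with consumers paying 70 and producers receiving 55 (the 15 wedge).
Burden on consumers: 10; on producers: 5. (They sum to 15.)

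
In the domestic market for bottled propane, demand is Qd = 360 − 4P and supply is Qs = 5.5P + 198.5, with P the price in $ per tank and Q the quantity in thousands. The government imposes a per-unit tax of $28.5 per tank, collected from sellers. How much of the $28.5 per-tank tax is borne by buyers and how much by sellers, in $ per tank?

Without the tax, 360 − 4P = 5.5P + 198.5 gives 9.5P = 161.5, so P* = $17 and Q* = 292.
With the tax collected from sellers, supply shifts: Qs = 5.5(P − 28.5) + 198.5.
New equilibrium: buyers pay $33.5, sellers receive $5, Q = 226. (Wedge: Pb − Ps = 28.5.)
Burden on buyers: $16.5; on sellers: $12. (They sum to $28.5.)
The less price-elastic side of the market bears the larger share of a per-unit tax.

Buyers bear $16.5 per tank; sellers bear $12 per tank.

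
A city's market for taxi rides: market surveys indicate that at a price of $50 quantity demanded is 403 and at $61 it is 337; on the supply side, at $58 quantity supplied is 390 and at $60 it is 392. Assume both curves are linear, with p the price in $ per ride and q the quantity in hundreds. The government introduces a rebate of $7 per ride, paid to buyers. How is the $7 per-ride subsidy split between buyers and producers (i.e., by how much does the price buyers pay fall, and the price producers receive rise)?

Demand slope: (337 − 403)/(61 − 50) = -6, so qd = 703 − 6p.
Supply slope: (392 − 390)/(60 − 58) = 1, so qs = p + 332.
Before the subsidy: set 703 − 6p = p + 332 → p* = $53, q* = 385.
With a per-unit subsidy paid to buyers, each effectively pays p − 7, so demand becomes qd = 703 − 6(p − 7).
New equilibrium: buyers pay $52, producers receive $59, q = 391. (Wedge: pb − ps = −7.)
Gain to buyers: $1; to producers: $6. (They sum to $7.)

Buyers gain $1 per ride; producers gain $6 per ride.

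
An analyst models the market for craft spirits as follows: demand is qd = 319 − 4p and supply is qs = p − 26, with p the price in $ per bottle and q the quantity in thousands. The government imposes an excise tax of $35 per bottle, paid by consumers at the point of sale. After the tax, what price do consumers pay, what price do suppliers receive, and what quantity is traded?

Before the tax: set 319 − 4p = p − 26 → p* = $69, q* = 43.
With the tax collected from consumers, demand (in seller-price terms) shifts: qd = 319 − 4(p + 35).
New equilibrium: consumers pay $76, suppliers receive $41, q = 15. (Wedge: pb − ps = 35.)

Consumers pay $76; suppliers receive $41; quantity = 15.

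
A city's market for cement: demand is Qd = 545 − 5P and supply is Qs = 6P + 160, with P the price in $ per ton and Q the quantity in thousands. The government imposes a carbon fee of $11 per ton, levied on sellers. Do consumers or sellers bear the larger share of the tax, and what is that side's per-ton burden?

Consumers bear the larger share: $6 per ton.

Before the tax: set 545 − 5P = 6P + 160 → P* = $35, Q* = 370.
With the tax collected from sellers, supply shifts: Qs = 6(P − 11) + 160.
Solving gives Q = 340 with consumers paying $41 and sellers receiving $30 (the $11 wedge).
Per-ton burden: consumers $6, sellers $5.
Consumers take the larger share because demand is less price-elastic here (demand slope 5 vs supply slope 6).
The less price-elastic side of the market bears the larger share of a per-unit tax.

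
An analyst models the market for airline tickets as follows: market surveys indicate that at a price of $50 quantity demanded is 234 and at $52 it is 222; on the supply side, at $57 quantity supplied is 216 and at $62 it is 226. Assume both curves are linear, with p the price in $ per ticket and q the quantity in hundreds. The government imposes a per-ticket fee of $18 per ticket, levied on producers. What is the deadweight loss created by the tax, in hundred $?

Demand slope: (222 − 234)/(52 − 50) = -6, so qd = 534 − 6p.
Supply slope: (226 − 216)/(62 − 57) = 2, so qs = 2p + 102.
Without the tax, 534 − 6p = 2p + 102 gives 8p = 432, so p* = $54 and q* = 210.
With the tax collected from producers, supply shifts: qs = 2(p − 18) + 102.
New equilibrium: consumers pay $58.5, producers receive $40.5, q = 183. (Wedge: pb − ps = 18.)
Quantity falls by |ΔQ| = |210 − 183| = 27.
DWL = ½ · t · |ΔQ| = ½ · 18 · 27 = $243.

Deadweight loss = $243 hundred.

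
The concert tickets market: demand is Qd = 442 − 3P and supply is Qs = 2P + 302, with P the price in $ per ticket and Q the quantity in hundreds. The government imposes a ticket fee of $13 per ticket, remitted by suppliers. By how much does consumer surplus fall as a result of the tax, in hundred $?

Without the tax, 442 − 3P = 2P + 302 gives 5P = 140, so P* = $28 and Q* = 358.
With the tax collected from suppliers, supply shifts: Qs = 2(P − 13) + 302.
New equilibrium: consumers pay $33.2, suppliers receive $20.2, Q = 342.4. (Wedge: Pb − Ps = 13.)
ΔCS is the trapezoid between Q = 342.4 and Q = 358 of height $5.2: ½ · (358 + 342.4) · 5.2 = $1821.04.

Consumer surplus falls by $1821.04 hundred.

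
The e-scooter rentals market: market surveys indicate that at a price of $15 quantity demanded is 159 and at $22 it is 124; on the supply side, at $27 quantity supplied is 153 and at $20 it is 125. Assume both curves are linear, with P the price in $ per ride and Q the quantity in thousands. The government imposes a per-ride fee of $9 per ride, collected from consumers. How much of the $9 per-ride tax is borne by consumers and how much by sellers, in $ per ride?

Consumers bear $4 per ride; sellers bear $5 per ride.

Demand slope: (124 − 159)/(22 − 15) = -5, so Qd = 234 − 5P.
Supply slope: (125 − 153)/(20 − 27) = 4, so Qs = 4P + 45.
Before the tax: set 234 − 5P = 4P + 45 → P* = $21, Q* = 129.
With the tax collected from consumers, demand (in seller-price terms) shifts: Qd = 234 − 5(P + 9).
New equilibrium: consumers pay $25, sellers receive $16, Q = 109. (Wedge: Pb − Ps = 9.)
Burden on consumers: $4; on sellers: $5. (They sum to $9.)
The less price-elastic side of the market bears the larger share of a per-unit tax.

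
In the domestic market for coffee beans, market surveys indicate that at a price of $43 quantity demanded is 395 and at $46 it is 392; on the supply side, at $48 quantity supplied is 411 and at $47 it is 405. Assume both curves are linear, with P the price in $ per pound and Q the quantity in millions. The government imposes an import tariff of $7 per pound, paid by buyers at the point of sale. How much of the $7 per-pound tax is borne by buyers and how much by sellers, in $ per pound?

Demand slope: (392 − 395)/(46 − 43) = -1, so Qd = 438 − P.
Supply slope: (405 − 411)/(47 − 48) = 6, so Qs = 6P + 123.
Without the tax, 438 − P = 6P + 123 gives 7P = 315, so P* = $45 and Q* = 393.
With the tax collected from buyers, demand (in seller-price terms) shifts: Qd = 438 − (P + 7).
Solving gives Q = 387 with buyers paying $51 and sellers receiving $44 (the $7 wedge).
Burden on buyers: $6; on sellers: $1. (They sum to $7.)
The less price-elastic side of the market bears the larger share of a per-unit tax.

Buyers bear $6 per pound; sellers bear $1 per pound.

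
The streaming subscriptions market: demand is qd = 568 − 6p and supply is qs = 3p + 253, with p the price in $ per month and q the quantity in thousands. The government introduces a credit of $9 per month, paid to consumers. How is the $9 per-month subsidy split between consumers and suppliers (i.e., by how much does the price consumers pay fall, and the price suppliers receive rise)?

Without the subsidy, 568 − 6p = 3p + 253 gives 9p = 315, so p* = $35 and q* = 358.
With a per-unit subsidy paid to consumers, each effectively pays p − 9, so demand becomes qd = 568 − 6(p − 9).
New equilibrium: consumers pay $32, suppliers receive $41, q = 376. (Wedge: pb − ps = −9.)
Gain to consumers: $3; to suppliers: $6. (They sum to $9.)

Consumers gain $3 per month; suppliers gain $6 per month.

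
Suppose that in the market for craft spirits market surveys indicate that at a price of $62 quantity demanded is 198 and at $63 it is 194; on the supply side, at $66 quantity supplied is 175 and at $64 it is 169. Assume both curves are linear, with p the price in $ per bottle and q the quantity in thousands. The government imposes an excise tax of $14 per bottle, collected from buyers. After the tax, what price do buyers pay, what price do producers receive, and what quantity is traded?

Demand slope: (194 − 198)/(63 − 62) = -4, so qd = 446 − 4p.
Supply slope: (169 − 175)/(64 − 66) = 3, so qs = 3p − 23.
Before the tax: set 446 − 4p = 3p − 23 → p* = $67, q* = 178.
With the tax collected from buyers, demand (in seller-price terms) shifts: qd = 446 − 4(p + 14).
New equilibrium: buyers pay $73, producers receive $59, q = 154. (Wedge: pb − ps = 14.)

Buyers pay $73; producers receive $59; quantity = 154.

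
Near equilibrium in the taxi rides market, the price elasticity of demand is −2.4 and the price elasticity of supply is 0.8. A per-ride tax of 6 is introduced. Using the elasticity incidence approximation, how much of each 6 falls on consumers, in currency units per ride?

Incidence ratio: consumers' share ≈ εs / (εs + |εd|) = 0.8 / (0.8 + 2.4) = 0.25.
So consumers bear ≈ 0.25 × 6 = 1.5; suppliers bear 4.5.

Consumers bear ≈ 1.5 per ride.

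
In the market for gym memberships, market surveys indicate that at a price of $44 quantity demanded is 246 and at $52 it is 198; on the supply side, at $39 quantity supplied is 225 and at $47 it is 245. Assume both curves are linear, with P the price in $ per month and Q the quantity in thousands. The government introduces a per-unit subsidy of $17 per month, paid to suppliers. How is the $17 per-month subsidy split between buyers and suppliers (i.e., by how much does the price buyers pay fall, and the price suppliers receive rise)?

Buyers gain $5 per month; suppliers gain $12 per month.

Demand slope: (198 − 246)/(52 − 44) = -6, so Qd = 510 − 6P.
Supply slope: (245 − 225)/(47 − 39) = 2.5, so Qs = 2.5P + 127.5.
Before the subsidy: set 510 − 6P = 2.5P + 127.5 → P* = $45, Q* = 240.
With a per-unit subsidy paid to suppliers, each receives P + 17 per unit sold, so supply becomes Qs = 2.5(P + 17) + 127.5.
Solving gives Q = 270 with buyers paying $40 and suppliers receiving $57 (the $17 wedge).
Gain to buyers: $5; to suppliers: $12. (They sum to $17.)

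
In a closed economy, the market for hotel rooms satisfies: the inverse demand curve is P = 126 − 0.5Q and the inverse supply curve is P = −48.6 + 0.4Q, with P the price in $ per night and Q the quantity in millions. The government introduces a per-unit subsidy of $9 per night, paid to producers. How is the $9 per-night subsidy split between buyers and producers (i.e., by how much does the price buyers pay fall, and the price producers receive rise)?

Inverting to Q(P) form: Qd = 252 − 2P; Qs = 2.5P + 121.5.
Before the subsidy: set 252 − 2P = 2.5P + 121.5 → P* = $29, Q* = 194.
With a per-unit subsidy paid to producers, each receives P + 9 per unit sold, so supply becomes Qs = 2.5(P + 9) + 121.5.
New equilibrium: buyers pay $24, producers receive $33, Q = 204. (Wedge: Pb − Ps = −9.)
Gain to buyers: $5; to producers: $4. (They sum to $9.)

Buyers gain $5 per night; producers gain $4 per night.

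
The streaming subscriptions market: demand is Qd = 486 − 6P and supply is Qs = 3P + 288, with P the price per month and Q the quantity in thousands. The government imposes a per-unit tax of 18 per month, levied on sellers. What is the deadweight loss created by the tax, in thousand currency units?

Without the tax, 486 − 6P = 3P + 288 gives 9P = 198, so P* = 22 and Q* = 354.
With the tax collected from sellers, supply shifts: Qs = 3(P − 18) + 288.
Solving gives Q = 318 with buyers paying 28 and sellers receiving 10 (the 18 wedge).
Quantity falls by |ΔQ| = |354 − 318| = 36.
DWL = ½ · t · |ΔQ| = ½ · 18 · 36 = 324.

Deadweight loss = 324 thousand.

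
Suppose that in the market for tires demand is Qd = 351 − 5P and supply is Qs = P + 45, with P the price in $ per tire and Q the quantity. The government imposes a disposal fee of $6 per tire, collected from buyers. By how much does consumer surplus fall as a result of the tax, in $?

Before the tax: set 351 − 5P = P + 45 → P* = $51, Q* = 96.
With the tax collected from buyers, demand (in seller-price terms) shifts: Qd = 351 − 5(P + 6).
New equilibrium: buyers pay $52, sellers receive $46, Q = 91. (Wedge: Pb − Ps = 6.)
ΔCS is the trapezoid between Q = 91 and Q = 96 of height $1: ½ · (96 + 91) · 1 = $93.5.

Consumer surplus falls by $93.5.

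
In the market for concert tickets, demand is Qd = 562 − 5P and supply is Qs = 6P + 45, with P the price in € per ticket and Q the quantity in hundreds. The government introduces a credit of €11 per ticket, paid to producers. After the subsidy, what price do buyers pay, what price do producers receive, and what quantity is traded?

Without the subsidy, 562 − 5P = 6P + 45 gives 11P = 517, so P* = €47 and Q* = 327.
With a per-unit subsidy paid to producers, each receives P + 11 per unit sold, so supply becomes Qs = 6(P + 11) + 45.
Solving gives Q = 357 with buyers paying €41 and producers receiving €52 (the €11 wedge).

Buyers pay €41; producers receive €52; quantity = 357.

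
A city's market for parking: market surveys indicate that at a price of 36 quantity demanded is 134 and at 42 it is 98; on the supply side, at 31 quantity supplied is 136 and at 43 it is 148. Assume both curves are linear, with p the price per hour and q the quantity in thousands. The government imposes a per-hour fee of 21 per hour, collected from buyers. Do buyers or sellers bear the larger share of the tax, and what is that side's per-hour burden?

Sellers bear the larger share: 18 per hour.

Demand slope: (98 − 134)/(42 − 36) = -6, so qd = 350 − 6p.
Supply slope: (148 − 136)/(43 − 31) = 1, so qs = p + 105.
Before the tax: set 350 − 6p = p + 105 → p* = 35, q* = 140.
With the tax collected from buyers, demand (in seller-price terms) shifts: qd = 350 − 6(p + 21).
Solving gives q = 122 with buyers paying 38 and sellers receiving 17 (the 21 wedge).
Per-hour burden: buyers 3, sellers 18.
Sellers take the larger share because supply is less price-elastic here (demand slope 6 vs supply slope 1).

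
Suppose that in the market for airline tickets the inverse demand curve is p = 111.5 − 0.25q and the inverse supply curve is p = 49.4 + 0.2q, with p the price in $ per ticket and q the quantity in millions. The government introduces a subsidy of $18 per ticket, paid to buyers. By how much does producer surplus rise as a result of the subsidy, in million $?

Producer surplus rises by $1264 million.

Inverting to q(p) form: qd = 446 − 4p; qs = 5p − 247.
Before the subsidy: set 446 − 4p = 5p − 247 → p* = $77, q* = 138.
With a per-unit subsidy paid to buyers, each effectively pays p − 18, so demand becomes qd = 446 − 4(p − 18).
New equilibrium: buyers pay $67, producers receive $85, q = 178. (Wedge: pb − ps = −18.)
ΔPS is the trapezoid between Q = 178 and Q = 138 of height $8: ½ · (138 + 178) · 8 = $1264.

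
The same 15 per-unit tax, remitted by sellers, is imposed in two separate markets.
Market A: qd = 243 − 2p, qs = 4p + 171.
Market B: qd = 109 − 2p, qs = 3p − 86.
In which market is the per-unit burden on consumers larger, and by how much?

Market A: pre-tax p* = 12, q* = 219; post-tax q = 199; per-unit burden on consumers = 10.
Market B: pre-tax p* = 39, q* = 31; post-tax q = 13; per-unit burden on consumers = 9.
Difference: 10 vs 9 → market A is larger by 1.

Market A, by 1.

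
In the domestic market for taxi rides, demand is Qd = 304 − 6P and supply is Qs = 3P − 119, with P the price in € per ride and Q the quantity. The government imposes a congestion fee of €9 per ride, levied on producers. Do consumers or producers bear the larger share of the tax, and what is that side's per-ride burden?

Without the tax, 304 − 6P = 3P − 119 gives 9P = 423, so P* = €47 and Q* = 22.
With the tax collected from producers, supply shifts: Qs = 3(P − 9) − 119.
New equilibrium: consumers pay €50, producers receive €41, Q = 4. (Wedge: Pb − Ps = 9.)
Per-ride burden: consumers €3, producers €6.
Producers take the larger share because supply is less price-elastic here (demand slope 6 vs supply slope 3).

Producers bear the larger share: €6 per ride.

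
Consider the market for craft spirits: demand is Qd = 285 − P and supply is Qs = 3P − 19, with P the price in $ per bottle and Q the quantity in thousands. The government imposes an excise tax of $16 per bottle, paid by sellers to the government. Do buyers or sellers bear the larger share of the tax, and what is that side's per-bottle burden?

Buyers bear the larger share: $12 per bottle.

Without the tax, 285 − P = 3P − 19 gives 4P = 304, so P* = $76 and Q* = 209.
With the tax collected from sellers, supply shifts: Qs = 3(P − 16) − 19.
Solving gives Q = 197 with buyers paying $88 and sellers receiving $72 (the $16 wedge).
Per-bottle burden: buyers $12, sellers $4.
Buyers take the larger share because demand is less price-elastic here (demand slope 1 vs supply slope 3).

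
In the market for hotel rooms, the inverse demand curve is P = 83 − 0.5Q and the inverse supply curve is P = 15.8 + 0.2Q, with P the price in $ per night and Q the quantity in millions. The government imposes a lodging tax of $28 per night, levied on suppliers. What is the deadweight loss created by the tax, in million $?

Deadweight loss = $560 million.

Inverting to Q(P) form: Qd = 166 − 2P; Qs = 5P − 79.
Before the tax: set 166 − 2P = 5P − 79 → P* = $35, Q* = 96.
With the tax collected from suppliers, supply shifts: Qs = 5(P − 28) − 79.
Solving gives Q = 56 with buyers paying $55 and suppliers receiving $27 (the $28 wedge).
Quantity falls by |ΔQ| = |96 − 56| = 40.
DWL = ½ · t · |ΔQ| = ½ · 28 · 40 = $560.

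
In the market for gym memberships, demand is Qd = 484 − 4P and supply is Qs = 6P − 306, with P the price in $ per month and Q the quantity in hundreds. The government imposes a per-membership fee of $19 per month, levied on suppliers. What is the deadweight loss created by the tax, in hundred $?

Without the tax, 484 − 4P = 6P − 306 gives 10P = 790, so P* = $79 and Q* = 168.
With the tax collected from suppliers, supply shifts: Qs = 6(P − 19) − 306.
Solving gives Q = 122.4 with consumers paying $90.4 and suppliers receiving $71.4 (the $19 wedge).
Quantity falls by |ΔQ| = |168 − 122.4| = 45.6.
DWL = ½ · t · |ΔQ| = ½ · 19 · 45.6 = $433.2.

Deadweight loss = $433.2 hundred.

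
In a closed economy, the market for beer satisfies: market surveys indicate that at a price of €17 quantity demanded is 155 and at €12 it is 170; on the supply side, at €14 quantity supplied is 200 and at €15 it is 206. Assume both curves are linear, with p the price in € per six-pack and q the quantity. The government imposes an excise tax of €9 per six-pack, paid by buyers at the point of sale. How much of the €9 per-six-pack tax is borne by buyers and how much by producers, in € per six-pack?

Buyers bear €6 per six-pack; producers bear €3 per six-pack.

Demand slope: (170 − 155)/(12 − 17) = -3, so qd = 206 − 3p.
Supply slope: (206 − 200)/(15 − 14) = 6, so qs = 6p + 116.
Without the tax, 206 − 3p = 6p + 116 gives 9p = 90, so p* = €10 and q* = 176.
With the tax collected from buyers, demand (in seller-price terms) shifts: qd = 206 − 3(p + 9).
New equilibrium: buyers pay €16, producers receive €7, q = 158. (Wedge: pb − ps = 9.)
Burden on buyers: €6; on producers: €3. (They sum to €9.)
The less price-elastic side of the market bears the larger share of a per-unit tax.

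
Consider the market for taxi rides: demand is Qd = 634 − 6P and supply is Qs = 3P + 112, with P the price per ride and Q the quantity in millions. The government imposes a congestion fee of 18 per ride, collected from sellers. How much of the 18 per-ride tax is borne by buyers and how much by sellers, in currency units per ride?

Buyers bear 6 per ride; sellers bear 12 per ride.

Before the tax: set 634 − 6P = 3P + 112 → P* = 58, Q* = 286.
With the tax collected from sellers, supply shifts: Qs = 3(P − 18) + 112.
Solving gives Q = 250 with buyers paying 64 and sellers receiving 46 (the 18 wedge).
Burden on buyers: 6; on sellers: 12. (They sum to 18.)
The less price-elastic side of the market bears the larger share of a per-unit tax.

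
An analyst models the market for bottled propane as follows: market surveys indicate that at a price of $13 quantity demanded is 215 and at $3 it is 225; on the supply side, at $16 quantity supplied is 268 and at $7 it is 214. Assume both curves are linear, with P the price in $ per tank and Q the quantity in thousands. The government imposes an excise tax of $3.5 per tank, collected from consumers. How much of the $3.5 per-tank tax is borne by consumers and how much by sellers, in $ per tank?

Demand slope: (225 − 215)/(3 − 13) = -1, so Qd = 228 − P.
Supply slope: (214 − 268)/(7 − 16) = 6, so Qs = 6P + 172.
Without the tax, 228 − P = 6P + 172 gives 7P = 56, so P* = $8 and Q* = 220.
With the tax collected from consumers, demand (in seller-price terms) shifts: Qd = 228 − (P + 3.5).
New equilibrium: consumers pay $11, sellers receive $7.5, Q = 217. (Wedge: Pb − Ps = 3.5.)
Burden on consumers: $3; on sellers: $0.5. (They sum to $3.5.)
The less price-elastic side of the market bears the larger share of a per-unit tax.

Consumers bear $3 per tank; sellers bear $0.5 per tank.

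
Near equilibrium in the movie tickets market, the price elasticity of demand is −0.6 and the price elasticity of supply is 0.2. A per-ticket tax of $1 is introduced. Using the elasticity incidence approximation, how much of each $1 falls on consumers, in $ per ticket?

Consumers bear ≈ $0.25 per ticket.

Incidence ratio: consumers' share ≈ εs / (εs + |εd|) = 0.2 / (0.2 + 0.6) = 0.25.
So consumers bear ≈ 0.25 × $1 = $0.25; producers bear $0.75.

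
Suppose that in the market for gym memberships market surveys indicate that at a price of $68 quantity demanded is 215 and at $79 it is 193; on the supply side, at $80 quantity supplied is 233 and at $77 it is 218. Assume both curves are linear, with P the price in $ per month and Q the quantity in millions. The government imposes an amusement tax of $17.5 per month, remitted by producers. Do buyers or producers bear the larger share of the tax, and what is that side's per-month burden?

Buyers bear the larger share: $12.5 per month.

Demand slope: (193 − 215)/(79 − 68) = -2, so Qd = 351 − 2P.
Supply slope: (218 − 233)/(77 − 80) = 5, so Qs = 5P − 167.
Without the tax, 351 − 2P = 5P − 167 gives 7P = 518, so P* = $74 and Q* = 203.
With the tax collected from producers, supply shifts: Qs = 5(P − 17.5) − 167.
New equilibrium: buyers pay $86.5, producers receive $69, Q = 178. (Wedge: Pb − Ps = 17.5.)
Per-month burden: buyers $12.5, producers $5.
Buyers take the larger share because demand is less price-elastic here (demand slope 2 vs supply slope 5).
The less price-elastic side of the market bears the larger share of a per-unit tax.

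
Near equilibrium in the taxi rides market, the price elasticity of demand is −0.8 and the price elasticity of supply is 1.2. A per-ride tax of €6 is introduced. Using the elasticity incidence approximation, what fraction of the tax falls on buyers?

Incidence ratio: buyers' share ≈ εs / (εs + |εd|) = 1.2 / (1.2 + 0.8) = 0.6.
Supply is the more elastic side, so buyers bear the larger share.

Buyers' share ≈ 0.6.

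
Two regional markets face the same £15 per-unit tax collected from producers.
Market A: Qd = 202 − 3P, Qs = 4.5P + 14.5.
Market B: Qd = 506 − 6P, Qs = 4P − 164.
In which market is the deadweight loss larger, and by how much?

Market B, by £67.5.

Market A: pre-tax P* = £25, Q* = 127; post-tax Q = 100; deadweight loss = £202.5.
Market B: pre-tax P* = £67, Q* = 104; post-tax Q = 68; deadweight loss = £270.
Difference: £202.5 vs £270 → market B is larger by £67.5.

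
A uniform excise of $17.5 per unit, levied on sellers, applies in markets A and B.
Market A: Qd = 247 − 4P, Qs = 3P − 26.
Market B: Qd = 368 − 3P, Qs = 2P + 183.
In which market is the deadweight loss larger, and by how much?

Market A: pre-tax P* = $39, Q* = 91; post-tax Q = 61; deadweight loss = $262.5.
Market B: pre-tax P* = $37, Q* = 257; post-tax Q = 236; deadweight loss = $183.75.
Difference: $262.5 vs $183.75 → market A is larger by $78.75.

Market A, by $78.75.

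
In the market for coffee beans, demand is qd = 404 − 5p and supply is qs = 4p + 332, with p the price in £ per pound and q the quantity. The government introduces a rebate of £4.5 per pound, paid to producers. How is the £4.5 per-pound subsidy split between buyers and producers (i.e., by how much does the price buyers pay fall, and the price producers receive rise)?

Without the subsidy, 404 − 5p = 4p + 332 gives 9p = 72, so p* = £8 and q* = 364.
With a per-unit subsidy paid to producers, each receives p + 4.5 per unit sold, so supply becomes qs = 4(p + 4.5) + 332.
New equilibrium: buyers pay £6, producers receive £10.5, q = 374. (Wedge: pb − ps = −4.5.)
Gain to buyers: £2; to producers: £2.5. (They sum to £4.5.)

Buyers gain £2 per pound; producers gain £2.5 per pound.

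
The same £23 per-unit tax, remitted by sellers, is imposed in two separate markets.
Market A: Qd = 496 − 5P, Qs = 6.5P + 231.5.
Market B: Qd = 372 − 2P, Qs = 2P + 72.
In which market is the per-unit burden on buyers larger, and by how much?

Market A: pre-tax P* = £23, Q* = 381; post-tax Q = 316; per-unit burden on buyers = £13.
Market B: pre-tax P* = £75, Q* = 222; post-tax Q = 199; per-unit burden on buyers = £11.5.
Difference: £13 vs £11.5 → market A is larger by £1.5.

Market A, by £1.5.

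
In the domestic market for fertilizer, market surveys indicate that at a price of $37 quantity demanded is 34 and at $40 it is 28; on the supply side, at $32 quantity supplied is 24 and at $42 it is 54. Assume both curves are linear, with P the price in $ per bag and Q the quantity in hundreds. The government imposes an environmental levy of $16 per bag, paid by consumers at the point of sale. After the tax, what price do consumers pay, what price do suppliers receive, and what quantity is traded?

Demand slope: (28 − 34)/(40 − 37) = -2, so Qd = 108 − 2P.
Supply slope: (54 − 24)/(42 − 32) = 3, so Qs = 3P − 72.
Before the tax: set 108 − 2P = 3P − 72 → P* = $36, Q* = 36.
With the tax collected from consumers, demand (in seller-price terms) shifts: Qd = 108 − 2(P + 16).
New equilibrium: consumers pay $45.6, suppliers receive $29.6, Q = 16.8. (Wedge: Pb − Ps = 16.)
The less price-elastic side of the market bears the larger share of a per-unit tax.

Consumers pay $45.6; suppliers receive $29.6; quantity = 16.8.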